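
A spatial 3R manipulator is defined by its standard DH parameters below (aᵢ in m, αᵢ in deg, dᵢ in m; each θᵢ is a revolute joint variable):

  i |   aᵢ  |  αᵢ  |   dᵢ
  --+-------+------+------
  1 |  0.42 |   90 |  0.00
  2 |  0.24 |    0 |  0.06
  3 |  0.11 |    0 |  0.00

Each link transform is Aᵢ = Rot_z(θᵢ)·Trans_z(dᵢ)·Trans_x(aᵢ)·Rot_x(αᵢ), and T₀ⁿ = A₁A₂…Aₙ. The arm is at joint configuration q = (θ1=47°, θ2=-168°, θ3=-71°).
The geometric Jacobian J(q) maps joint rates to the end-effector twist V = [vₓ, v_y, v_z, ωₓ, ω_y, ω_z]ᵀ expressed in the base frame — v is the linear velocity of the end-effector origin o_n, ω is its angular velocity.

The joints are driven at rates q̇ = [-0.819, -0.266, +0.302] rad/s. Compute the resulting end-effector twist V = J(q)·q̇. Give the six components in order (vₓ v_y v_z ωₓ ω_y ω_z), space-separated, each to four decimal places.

o_n = [0.1316, 0.0531, 0.0444]
J₁: ẑ×o_n = [-0.0531, 0.1316, 0.0000], ω = ẑ
J2: z=[0.7314, -0.6820, 0.0000] o=[0.2864, 0.3072, 0.0000] → [-0.0303, -0.0325, -0.2914, 0.7314, -0.6820, 0.0000]
J3: z=[0.7314, -0.6820, 0.0000] o=[0.1702, 0.0946, -0.0499] → [-0.0643, -0.0690, -0.0567, 0.7314, -0.6820, 0.0000]
V = J·q̇ = [0.0321, -0.1200, 0.0604, 0.0263, -0.0246, -0.8190]

0.0321 -0.1200 0.0604 0.0263 -0.0246 -0.8190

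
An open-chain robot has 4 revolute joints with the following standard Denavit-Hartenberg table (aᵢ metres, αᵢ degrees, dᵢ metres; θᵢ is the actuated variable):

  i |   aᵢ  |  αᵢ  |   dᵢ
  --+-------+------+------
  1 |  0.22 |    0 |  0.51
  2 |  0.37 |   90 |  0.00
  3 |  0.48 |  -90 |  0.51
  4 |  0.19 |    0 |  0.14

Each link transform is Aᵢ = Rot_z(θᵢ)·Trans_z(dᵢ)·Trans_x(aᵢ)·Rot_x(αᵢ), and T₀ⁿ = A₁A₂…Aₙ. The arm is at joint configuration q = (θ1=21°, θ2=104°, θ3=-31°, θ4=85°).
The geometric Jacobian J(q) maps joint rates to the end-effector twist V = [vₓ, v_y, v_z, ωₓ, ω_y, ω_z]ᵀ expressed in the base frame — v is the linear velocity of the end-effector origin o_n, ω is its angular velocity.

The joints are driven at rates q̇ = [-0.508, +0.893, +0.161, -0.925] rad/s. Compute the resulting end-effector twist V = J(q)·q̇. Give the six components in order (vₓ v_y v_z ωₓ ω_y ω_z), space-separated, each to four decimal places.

o_n = [-0.0296, 0.9736, 0.3743]
J₁: ẑ×o_n = [-0.9736, -0.0296, 0.0000], ω = ẑ
J2: z=[0.0000, 0.0000, 1.0000] o=[0.2054, 0.0788, 0.5100] → [-0.8948, -0.2350, 0.0000, 0.0000, 0.0000, 1.0000]
J3: z=[0.8192, 0.5736, 0.0000] o=[-0.0068, 0.3819, 0.5100] → [-0.0779, 0.1112, 0.4977, 0.8192, 0.5736, 0.0000]
J4: z=[-0.2954, 0.4219, 0.8572] o=[0.1749, 1.0115, 0.2628] → [0.0795, -0.1424, 0.0975, -0.2954, 0.4219, 0.8572]
V = J·q̇ = [-0.3905, -0.0452, -0.0100, 0.4051, -0.2979, -0.4079]

-0.3905 -0.0452 -0.0100 0.4051 -0.2979 -0.4079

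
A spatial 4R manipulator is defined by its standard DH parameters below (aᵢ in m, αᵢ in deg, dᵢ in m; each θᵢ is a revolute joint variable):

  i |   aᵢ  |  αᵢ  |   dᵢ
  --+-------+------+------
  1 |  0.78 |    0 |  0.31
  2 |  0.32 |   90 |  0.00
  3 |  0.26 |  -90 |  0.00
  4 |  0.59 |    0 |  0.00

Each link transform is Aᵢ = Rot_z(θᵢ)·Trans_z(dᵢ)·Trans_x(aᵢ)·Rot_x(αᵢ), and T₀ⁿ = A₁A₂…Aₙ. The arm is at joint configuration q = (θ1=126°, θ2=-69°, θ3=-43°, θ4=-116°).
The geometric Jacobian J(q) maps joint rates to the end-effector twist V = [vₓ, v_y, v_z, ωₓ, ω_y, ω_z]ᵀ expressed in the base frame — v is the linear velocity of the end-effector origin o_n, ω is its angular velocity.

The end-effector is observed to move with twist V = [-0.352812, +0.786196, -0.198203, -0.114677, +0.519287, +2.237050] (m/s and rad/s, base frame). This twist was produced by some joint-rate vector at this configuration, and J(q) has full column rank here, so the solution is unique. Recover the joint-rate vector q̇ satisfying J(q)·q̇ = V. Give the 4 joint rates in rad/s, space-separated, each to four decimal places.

o_n = [0.1611, 0.6114, 0.3091]
J₁: ẑ×o_n = [-0.6114, 0.1611, 0.0000], ω = ẑ
J2: z=[0.0000, 0.0000, 1.0000] o=[-0.4585, 0.6310, 0.3100] → [0.0196, 0.6196, -0.0000, 0.0000, 0.0000, 1.0000]
J3: z=[0.8387, -0.5446, 0.0000] o=[-0.2842, 0.8994, 0.3100] → [0.0005, 0.0008, 0.0010, 0.8387, -0.5446, 0.0000]
J4: z=[0.3714, 0.5720, 0.7314] o=[-0.1806, 1.0589, 0.1327] → [0.4281, 0.1844, -0.3617, 0.3714, 0.5720, 0.7314]
q̇ = J⁺·V = [0.9870, 0.8500, -0.3790, 0.5470]

0.9870 0.8500 -0.3790 0.5470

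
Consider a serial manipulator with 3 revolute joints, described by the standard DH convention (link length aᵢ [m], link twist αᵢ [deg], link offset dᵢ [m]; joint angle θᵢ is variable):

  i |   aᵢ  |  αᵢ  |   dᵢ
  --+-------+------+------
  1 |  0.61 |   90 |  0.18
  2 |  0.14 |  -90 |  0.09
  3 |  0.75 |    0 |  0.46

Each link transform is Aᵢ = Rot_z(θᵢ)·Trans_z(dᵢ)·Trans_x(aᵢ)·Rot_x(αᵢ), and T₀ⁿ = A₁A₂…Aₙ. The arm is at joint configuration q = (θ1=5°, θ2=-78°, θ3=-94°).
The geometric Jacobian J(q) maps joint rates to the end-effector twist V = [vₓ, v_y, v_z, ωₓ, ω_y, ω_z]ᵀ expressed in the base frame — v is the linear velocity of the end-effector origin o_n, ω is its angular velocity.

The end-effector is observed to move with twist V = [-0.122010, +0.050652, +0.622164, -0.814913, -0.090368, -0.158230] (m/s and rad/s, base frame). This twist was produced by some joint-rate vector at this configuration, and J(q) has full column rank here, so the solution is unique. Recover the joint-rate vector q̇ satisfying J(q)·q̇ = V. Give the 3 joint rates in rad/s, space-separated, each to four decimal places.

o_n = [1.1471, -0.7410, 0.1899]
J₁: ẑ×o_n = [0.7410, 1.1471, -0.0000], ω = ẑ
J2: z=[0.0872, -0.9962, 0.0000] o=[0.6077, 0.0532, 0.1800] → [-0.0098, -0.0009, 0.4682, 0.0872, -0.9962, 0.0000]
J3: z=[0.9744, 0.0853, 0.2079] o=[0.6445, -0.0340, 0.0431] → [0.1595, -0.0386, -0.7318, 0.9744, 0.0853, 0.2079]
q̇ = J⁺·V = [0.0160, 0.0190, -0.8380]

0.0160 0.0190 -0.8380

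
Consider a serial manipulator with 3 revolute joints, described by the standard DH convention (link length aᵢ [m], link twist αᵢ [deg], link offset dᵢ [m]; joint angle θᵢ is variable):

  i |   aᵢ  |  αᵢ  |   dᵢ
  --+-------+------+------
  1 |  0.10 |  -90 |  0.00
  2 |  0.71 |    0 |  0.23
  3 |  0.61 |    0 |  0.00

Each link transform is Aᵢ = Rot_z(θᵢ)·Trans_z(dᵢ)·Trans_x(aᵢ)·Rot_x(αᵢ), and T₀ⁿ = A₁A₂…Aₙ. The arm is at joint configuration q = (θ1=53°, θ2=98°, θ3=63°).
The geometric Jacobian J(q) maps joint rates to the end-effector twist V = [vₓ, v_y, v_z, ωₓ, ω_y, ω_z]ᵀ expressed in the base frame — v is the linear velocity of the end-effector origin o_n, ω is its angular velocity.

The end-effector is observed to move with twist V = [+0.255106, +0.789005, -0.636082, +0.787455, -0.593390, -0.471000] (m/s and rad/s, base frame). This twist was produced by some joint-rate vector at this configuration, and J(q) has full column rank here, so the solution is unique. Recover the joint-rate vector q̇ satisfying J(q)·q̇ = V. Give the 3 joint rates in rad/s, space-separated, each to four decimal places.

o_n = [-0.5301, -0.3213, -0.9017]
J₁: ẑ×o_n = [0.3213, -0.5301, 0.0000], ω = ẑ
J2: z=[-0.7986, 0.6018, 0.0000] o=[0.0602, 0.0799, 0.0000] → [-0.5426, -0.7201, 0.6756, -0.7986, 0.6018, 0.0000]
J3: z=[-0.7986, 0.6018, 0.0000] o=[-0.1830, 0.1394, -0.7031] → [-0.1195, -0.1586, 0.5768, -0.7986, 0.6018, 0.0000]
q̇ = J⁺·V = [-0.4710, -0.6820, -0.3040]

-0.4710 -0.6820 -0.3040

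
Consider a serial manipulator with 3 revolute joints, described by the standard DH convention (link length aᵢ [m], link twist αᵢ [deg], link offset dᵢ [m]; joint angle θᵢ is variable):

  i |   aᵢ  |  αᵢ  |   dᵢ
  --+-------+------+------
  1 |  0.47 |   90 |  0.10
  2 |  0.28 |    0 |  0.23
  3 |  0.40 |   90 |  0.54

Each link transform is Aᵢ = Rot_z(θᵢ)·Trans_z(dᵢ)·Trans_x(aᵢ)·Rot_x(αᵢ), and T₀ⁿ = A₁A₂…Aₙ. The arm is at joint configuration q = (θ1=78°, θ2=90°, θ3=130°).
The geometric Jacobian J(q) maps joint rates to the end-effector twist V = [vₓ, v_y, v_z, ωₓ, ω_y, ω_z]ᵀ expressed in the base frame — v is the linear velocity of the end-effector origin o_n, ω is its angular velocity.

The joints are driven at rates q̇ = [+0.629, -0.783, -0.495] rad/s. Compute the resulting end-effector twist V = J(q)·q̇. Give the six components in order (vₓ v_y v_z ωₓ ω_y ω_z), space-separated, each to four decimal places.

o_n = [0.7872, -0.0001, 0.1229]
J₁: ẑ×o_n = [0.0001, 0.7872, -0.0000], ω = ẑ
J2: z=[0.9781, -0.2079, 0.0000] o=[0.0977, 0.4597, 0.1000] → [-0.0048, -0.0224, -0.3064, 0.9781, -0.2079, 0.0000]
J3: z=[0.9781, -0.2079, 0.0000] o=[0.3227, 0.4119, 0.3800] → [0.0535, 0.2515, -0.3064, 0.9781, -0.2079, 0.0000]
V = J·q̇ = [-0.0227, 0.3882, 0.3916, -1.2501, 0.2657, 0.6290]

-0.0227 0.3882 0.3916 -1.2501 0.2657 0.6290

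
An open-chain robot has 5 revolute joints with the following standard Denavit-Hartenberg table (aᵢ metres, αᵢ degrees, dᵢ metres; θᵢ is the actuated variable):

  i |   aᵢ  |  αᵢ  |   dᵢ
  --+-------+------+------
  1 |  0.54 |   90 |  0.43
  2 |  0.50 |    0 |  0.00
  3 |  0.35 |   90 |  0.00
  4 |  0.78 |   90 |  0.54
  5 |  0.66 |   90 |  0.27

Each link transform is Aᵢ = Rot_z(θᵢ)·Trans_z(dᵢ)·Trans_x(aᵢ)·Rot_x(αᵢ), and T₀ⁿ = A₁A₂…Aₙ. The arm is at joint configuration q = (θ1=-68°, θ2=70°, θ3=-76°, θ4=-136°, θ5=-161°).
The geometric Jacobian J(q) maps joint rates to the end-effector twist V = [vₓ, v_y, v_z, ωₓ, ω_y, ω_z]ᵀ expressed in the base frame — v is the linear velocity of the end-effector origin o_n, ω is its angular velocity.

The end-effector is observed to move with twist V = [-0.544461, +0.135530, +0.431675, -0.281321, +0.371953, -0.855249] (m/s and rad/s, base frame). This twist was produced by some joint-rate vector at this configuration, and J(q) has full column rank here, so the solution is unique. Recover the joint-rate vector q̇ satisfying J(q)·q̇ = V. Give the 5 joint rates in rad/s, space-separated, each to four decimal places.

o_n = [0.1927, -0.7062, 0.5712]
J₁: ẑ×o_n = [0.7062, 0.1927, -0.0000], ω = ẑ
J2: z=[-0.9272, -0.3746, 0.0000] o=[0.2023, -0.5007, 0.4300] → [-0.0529, 0.1310, 0.1870, -0.9272, -0.3746, 0.0000]
J3: z=[-0.9272, -0.3746, 0.0000] o=[0.2663, -0.6592, 0.8998] → [0.1231, -0.3047, 0.0160, -0.9272, -0.3746, 0.0000]
J4: z=[-0.0392, 0.0969, -0.9945] o=[0.3967, -0.9820, 0.8633] → [0.2459, 0.1915, 0.0090, -0.0392, 0.0969, -0.9945]
J5: z=[-0.9258, 0.3711, 0.0726] o=[0.6689, -0.2093, 0.3849] → [0.1052, 0.1380, 0.6368, -0.9258, 0.3711, 0.0726]
q̇ = J⁺·V = [-0.7980, 0.1820, -0.5180, 0.1040, 0.6360]

-0.7980 0.1820 -0.5180 0.1040 0.6360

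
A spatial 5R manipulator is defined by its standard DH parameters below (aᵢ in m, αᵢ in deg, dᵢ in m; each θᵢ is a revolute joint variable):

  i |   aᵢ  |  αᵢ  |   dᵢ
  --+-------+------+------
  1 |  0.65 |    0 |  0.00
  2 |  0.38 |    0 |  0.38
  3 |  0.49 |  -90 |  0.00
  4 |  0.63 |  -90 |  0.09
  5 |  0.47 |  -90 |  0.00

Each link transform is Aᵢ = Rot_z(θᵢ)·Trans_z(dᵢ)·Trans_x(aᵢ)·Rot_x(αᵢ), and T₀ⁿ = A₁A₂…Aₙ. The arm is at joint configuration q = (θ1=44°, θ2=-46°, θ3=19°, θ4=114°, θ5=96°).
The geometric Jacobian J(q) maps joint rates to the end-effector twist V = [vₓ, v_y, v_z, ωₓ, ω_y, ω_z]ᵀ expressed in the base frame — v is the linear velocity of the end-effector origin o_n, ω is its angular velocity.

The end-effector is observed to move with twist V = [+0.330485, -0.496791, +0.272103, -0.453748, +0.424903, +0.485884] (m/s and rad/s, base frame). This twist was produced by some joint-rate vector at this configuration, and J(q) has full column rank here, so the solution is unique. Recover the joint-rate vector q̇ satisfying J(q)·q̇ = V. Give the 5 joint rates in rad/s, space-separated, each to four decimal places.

-0.9990 0.7260 0.6210 0.5390 0.3390

o_n = [1.2003, 0.1515, -0.1507]
J₁: ẑ×o_n = [-0.1515, 1.2003, 0.0000], ω = ẑ
J2: z=[0.0000, 0.0000, 1.0000] o=[0.4676, 0.4515, 0.0000] → [0.3000, 0.7328, -0.0000, 0.0000, 0.0000, 1.0000]
J3: z=[0.0000, 0.0000, 1.0000] o=[0.8473, 0.4383, 0.3800] → [0.2867, 0.3530, -0.0000, 0.0000, 0.0000, 1.0000]
J4: z=[-0.2924, 0.9563, 0.0000] o=[1.3159, 0.5815, 0.3800] → [-0.5075, -0.1551, 0.2363, -0.2924, 0.9563, 0.0000]
J5: z=[-0.8736, -0.2671, 0.4067] o=[1.0446, 0.5927, -0.1955] → [0.1674, 0.1026, 0.4270, -0.8736, -0.2671, 0.4067]
q̇ = J⁺·V = [-0.9990, 0.7260, 0.6210, 0.5390, 0.3390]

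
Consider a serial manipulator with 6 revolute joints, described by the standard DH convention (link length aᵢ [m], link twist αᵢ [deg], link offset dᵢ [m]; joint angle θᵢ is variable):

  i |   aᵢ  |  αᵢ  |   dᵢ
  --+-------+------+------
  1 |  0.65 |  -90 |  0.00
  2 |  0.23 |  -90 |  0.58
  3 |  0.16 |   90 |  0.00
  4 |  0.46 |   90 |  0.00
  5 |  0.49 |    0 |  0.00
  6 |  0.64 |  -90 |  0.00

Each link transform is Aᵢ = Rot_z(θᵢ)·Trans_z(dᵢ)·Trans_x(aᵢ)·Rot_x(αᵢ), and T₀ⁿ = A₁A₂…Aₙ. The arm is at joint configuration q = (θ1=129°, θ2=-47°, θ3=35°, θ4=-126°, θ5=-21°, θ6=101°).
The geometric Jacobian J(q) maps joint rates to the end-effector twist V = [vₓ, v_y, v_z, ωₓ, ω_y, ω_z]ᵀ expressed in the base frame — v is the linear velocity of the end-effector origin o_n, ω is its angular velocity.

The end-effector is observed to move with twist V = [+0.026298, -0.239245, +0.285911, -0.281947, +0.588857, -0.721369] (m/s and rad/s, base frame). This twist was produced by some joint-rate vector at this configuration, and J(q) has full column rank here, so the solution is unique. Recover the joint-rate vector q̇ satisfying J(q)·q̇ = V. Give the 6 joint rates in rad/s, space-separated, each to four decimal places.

0.4150 -0.9160 0.6840 0.3980 0.7170 0.2280

o_n = [-1.0188, -0.6606, 0.6601]
J₁: ẑ×o_n = [0.6606, -1.0188, 0.0000], ω = ẑ
J2: z=[-0.7771, -0.6293, 0.0000] o=[-0.4091, 0.5051, 0.0000] → [-0.4154, 0.5130, 0.5222, -0.7771, -0.6293, 0.0000]
J3: z=[-0.4603, 0.5684, -0.6820] o=[-0.9585, 0.2620, 0.1682] → [-0.3497, 0.2675, 0.4589, -0.4603, 0.5684, -0.6820]
J4: z=[-0.8828, -0.2115, 0.4195] o=[-0.9434, 0.3893, 0.2641] → [0.3566, 0.3180, 0.9109, -0.8828, -0.2115, 0.4195]
J5: z=[-0.3467, -0.3092, -0.8855] o=[-0.7976, -0.0372, 0.3559] → [-0.6461, 0.3013, 0.1478, -0.3467, -0.3092, -0.8855]
J6: z=[-0.3467, -0.3092, -0.8855] o=[-0.4976, -0.4242, 0.3735] → [-0.2979, 0.5609, -0.0792, -0.3467, -0.3092, -0.8855]
q̇ = J⁺·V = [0.4150, -0.9160, 0.6840, 0.3980, 0.7170, 0.2280]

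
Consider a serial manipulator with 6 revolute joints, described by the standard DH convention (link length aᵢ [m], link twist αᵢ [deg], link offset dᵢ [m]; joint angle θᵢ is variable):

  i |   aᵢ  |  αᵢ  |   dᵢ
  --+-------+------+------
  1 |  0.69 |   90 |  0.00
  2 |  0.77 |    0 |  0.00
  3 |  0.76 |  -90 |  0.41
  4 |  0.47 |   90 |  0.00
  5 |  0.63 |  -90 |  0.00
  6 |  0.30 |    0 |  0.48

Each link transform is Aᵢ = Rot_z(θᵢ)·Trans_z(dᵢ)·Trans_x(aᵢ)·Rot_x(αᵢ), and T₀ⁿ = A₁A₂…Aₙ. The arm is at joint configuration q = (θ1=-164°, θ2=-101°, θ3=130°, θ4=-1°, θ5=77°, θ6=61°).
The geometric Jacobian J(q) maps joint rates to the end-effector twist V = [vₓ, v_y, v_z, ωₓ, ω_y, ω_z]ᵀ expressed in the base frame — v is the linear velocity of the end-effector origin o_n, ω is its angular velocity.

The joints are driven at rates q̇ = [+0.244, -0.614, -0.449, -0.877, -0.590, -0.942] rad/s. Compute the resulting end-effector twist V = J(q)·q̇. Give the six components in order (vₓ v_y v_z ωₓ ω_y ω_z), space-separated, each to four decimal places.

-1.3192 -0.3007 0.4051 -0.8365 -1.9427 -0.2585

o_n = [-0.9525, -0.1163, 0.4558]
J₁: ẑ×o_n = [0.1163, -0.9525, 0.0000], ω = ẑ
J2: z=[-0.2756, 0.9613, 0.0000] o=[-0.6633, -0.1902, 0.0000] → [0.4381, 0.1256, 0.2577, -0.2756, 0.9613, 0.0000]
J3: z=[-0.2756, 0.9613, 0.0000] o=[-0.5220, -0.1497, -0.7559] → [1.1647, 0.3340, 0.4046, -0.2756, 0.9613, 0.0000]
J4: z=[0.4660, 0.1336, 0.8746] o=[-1.2740, 0.0612, -0.3874] → [0.2679, -0.1118, -0.1257, 0.4660, 0.1336, 0.8746]
J5: z=[-0.2609, 0.9653, -0.0085] o=[-1.6714, -0.0442, -0.1596] → [0.5934, 0.1545, -0.6751, -0.2609, 0.9653, -0.0085]
J6: z=[0.9286, 0.2486, -0.2756] o=[-1.5051, 0.0060, 0.4460] → [-0.0313, -0.1613, -0.2510, 0.9286, 0.2486, -0.2756]
V = J·q̇ = [-1.3192, -0.3007, 0.4051, -0.8365, -1.9427, -0.2585]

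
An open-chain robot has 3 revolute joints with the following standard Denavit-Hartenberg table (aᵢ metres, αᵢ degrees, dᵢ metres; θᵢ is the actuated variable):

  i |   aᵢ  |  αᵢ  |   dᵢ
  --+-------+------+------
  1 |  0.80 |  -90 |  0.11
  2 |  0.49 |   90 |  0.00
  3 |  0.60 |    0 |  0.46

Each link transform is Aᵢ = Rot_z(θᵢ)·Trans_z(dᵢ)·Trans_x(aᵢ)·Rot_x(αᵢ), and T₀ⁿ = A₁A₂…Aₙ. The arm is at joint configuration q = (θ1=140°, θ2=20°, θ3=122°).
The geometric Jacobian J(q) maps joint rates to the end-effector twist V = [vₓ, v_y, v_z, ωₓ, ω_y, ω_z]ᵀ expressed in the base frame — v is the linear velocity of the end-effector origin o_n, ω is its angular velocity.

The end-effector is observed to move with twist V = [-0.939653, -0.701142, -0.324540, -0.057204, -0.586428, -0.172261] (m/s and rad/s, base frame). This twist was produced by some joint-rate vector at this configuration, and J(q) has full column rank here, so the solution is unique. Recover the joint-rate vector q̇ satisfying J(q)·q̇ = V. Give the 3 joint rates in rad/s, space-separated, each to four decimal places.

o_n = [-1.1843, 0.3295, 0.4834]
J₁: ẑ×o_n = [-0.3295, -1.1843, 0.0000], ω = ẑ
J2: z=[-0.6428, -0.7660, 0.0000] o=[-0.6128, 0.5142, 0.1100] → [-0.2861, 0.2400, -0.3190, -0.6428, -0.7660, 0.0000]
J3: z=[-0.2620, 0.2198, 0.9397] o=[-0.9656, 0.8102, -0.0576] → [0.5707, -0.0638, 0.1740, -0.2620, 0.2198, 0.9397]
q̇ = J⁺·V = [0.7430, 0.4860, -0.9740]

0.7430 0.4860 -0.9740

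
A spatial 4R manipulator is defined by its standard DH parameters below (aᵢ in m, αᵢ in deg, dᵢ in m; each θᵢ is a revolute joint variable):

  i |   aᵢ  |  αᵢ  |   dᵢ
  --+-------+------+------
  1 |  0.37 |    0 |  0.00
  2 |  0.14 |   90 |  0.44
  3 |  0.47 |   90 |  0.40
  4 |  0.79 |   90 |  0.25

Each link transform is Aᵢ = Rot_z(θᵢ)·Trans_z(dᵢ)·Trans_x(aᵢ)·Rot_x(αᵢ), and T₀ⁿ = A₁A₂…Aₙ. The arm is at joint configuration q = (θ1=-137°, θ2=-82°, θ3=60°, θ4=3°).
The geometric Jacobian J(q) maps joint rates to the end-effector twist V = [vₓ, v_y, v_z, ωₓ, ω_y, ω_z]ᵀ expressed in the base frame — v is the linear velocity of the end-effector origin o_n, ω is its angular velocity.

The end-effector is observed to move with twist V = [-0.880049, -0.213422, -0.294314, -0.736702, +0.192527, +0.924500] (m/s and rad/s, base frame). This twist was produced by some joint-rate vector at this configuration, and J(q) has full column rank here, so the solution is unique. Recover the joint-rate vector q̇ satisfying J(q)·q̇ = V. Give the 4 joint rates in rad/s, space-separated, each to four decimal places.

o_n = [-0.7591, 0.7111, 1.4053]
J₁: ẑ×o_n = [-0.7111, -0.7591, 0.0000], ω = ẑ
J2: z=[0.0000, 0.0000, 1.0000] o=[-0.2706, -0.2523, 0.0000] → [-0.9635, -0.4885, 0.0000, 0.0000, 0.0000, 1.0000]
J3: z=[0.6293, 0.7771, 0.0000] o=[-0.3794, -0.1642, 0.4400] → [0.7501, -0.6075, 0.8460, 0.6293, 0.7771, 0.0000]
J4: z=[-0.6730, 0.5450, -0.5000] o=[-0.3103, 0.2945, 0.8470] → [0.5125, 0.6001, -0.0358, -0.6730, 0.5450, -0.5000]
q̇ = J⁺·V = [0.8780, 0.4470, -0.3140, 0.8010]

0.8780 0.4470 -0.3140 0.8010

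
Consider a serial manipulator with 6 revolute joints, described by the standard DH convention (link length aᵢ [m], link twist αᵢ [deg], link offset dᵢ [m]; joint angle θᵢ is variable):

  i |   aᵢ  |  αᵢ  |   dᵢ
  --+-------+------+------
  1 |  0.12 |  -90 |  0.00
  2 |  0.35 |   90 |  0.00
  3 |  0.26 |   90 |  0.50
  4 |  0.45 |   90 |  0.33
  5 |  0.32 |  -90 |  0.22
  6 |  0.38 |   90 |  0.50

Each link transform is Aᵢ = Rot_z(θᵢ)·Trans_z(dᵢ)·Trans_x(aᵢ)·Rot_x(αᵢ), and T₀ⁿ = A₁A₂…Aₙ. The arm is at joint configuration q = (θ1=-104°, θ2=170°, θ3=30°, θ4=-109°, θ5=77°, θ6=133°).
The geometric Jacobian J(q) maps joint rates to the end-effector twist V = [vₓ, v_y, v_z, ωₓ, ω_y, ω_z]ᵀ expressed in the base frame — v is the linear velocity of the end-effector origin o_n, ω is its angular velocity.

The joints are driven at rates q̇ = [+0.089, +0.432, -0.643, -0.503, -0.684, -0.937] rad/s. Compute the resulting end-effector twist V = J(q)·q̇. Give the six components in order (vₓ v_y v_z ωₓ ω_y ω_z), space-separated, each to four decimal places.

-0.6523 0.7435 0.5636 1.2482 -0.0568 1.8011

o_n = [-0.1057, 0.7059, -0.6485]
J₁: ẑ×o_n = [-0.7059, -0.1057, 0.0000], ω = ẑ
J2: z=[0.9703, -0.2419, 0.0000] o=[-0.0290, -0.1164, 0.0000] → [0.1569, 0.6293, 0.7793, 0.9703, -0.2419, 0.0000]
J3: z=[-0.0420, -0.1685, -0.9848] o=[0.0544, 0.2180, -0.0608] → [0.5795, 0.1329, -0.0475, -0.0420, -0.1685, -0.9848]
J4: z=[-0.7212, 0.6873, -0.0868] o=[0.2131, 0.3175, -0.5923] → [-0.0049, -0.0129, -0.0610, -0.7212, 0.6873, -0.0868]
J5: z=[-0.6675, -0.7229, -0.1784] o=[-0.1083, 0.5125, -0.1799] → [0.3733, -0.3133, -0.1272, -0.6675, -0.7229, -0.1784]
J6: z=[0.0184, 0.2235, -0.9745] o=[-0.4933, 0.5626, -0.1757] → [0.0339, -0.3690, -0.0840, 0.0184, 0.2235, -0.9745]
V = J·q̇ = [-0.6523, 0.7435, 0.5636, 1.2482, -0.0568, 1.8011]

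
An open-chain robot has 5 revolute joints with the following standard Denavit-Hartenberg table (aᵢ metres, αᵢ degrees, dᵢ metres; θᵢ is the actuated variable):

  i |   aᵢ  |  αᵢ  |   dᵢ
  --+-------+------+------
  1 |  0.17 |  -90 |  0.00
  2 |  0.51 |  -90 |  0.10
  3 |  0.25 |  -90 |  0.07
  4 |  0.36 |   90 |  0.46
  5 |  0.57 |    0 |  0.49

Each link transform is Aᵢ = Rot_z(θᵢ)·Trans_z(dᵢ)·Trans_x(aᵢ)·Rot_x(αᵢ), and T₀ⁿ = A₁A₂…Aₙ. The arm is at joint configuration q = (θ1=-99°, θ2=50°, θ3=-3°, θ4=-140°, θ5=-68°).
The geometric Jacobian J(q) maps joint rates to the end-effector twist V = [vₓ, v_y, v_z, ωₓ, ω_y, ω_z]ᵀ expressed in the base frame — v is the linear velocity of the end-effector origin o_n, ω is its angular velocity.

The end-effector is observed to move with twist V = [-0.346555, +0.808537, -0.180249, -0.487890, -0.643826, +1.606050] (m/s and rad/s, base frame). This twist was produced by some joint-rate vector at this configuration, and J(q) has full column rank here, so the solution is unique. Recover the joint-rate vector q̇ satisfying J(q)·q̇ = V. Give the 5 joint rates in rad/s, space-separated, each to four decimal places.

0.5250 0.1920 -0.7640 0.5530 0.6220

o_n = [0.1210, -0.1440, -0.0428]
J₁: ẑ×o_n = [0.1440, 0.1210, -0.0000], ω = ẑ
J2: z=[0.9877, -0.1564, 0.0000] o=[-0.0266, -0.1679, 0.0000] → [0.0067, 0.0423, 0.0467, 0.9877, -0.1564, 0.0000]
J3: z=[0.1198, 0.7566, -0.6428] o=[0.0209, -0.5073, -0.3907] → [0.4967, -0.1060, -0.0322, 0.1198, 0.7566, -0.6428]
J4: z=[-0.9916, 0.1230, -0.0401] o=[0.0171, -0.6149, -0.6269] → [0.0907, 0.5750, -0.4797, -0.9916, 0.1230, -0.0401]
J5: z=[-0.0605, -0.1668, 0.9841] o=[-0.3979, -0.2062, -0.5831] → [-0.1513, 0.5433, 0.0828, -0.0605, -0.1668, 0.9841]
q̇ = J⁺·V = [0.5250, 0.1920, -0.7640, 0.5530, 0.6220]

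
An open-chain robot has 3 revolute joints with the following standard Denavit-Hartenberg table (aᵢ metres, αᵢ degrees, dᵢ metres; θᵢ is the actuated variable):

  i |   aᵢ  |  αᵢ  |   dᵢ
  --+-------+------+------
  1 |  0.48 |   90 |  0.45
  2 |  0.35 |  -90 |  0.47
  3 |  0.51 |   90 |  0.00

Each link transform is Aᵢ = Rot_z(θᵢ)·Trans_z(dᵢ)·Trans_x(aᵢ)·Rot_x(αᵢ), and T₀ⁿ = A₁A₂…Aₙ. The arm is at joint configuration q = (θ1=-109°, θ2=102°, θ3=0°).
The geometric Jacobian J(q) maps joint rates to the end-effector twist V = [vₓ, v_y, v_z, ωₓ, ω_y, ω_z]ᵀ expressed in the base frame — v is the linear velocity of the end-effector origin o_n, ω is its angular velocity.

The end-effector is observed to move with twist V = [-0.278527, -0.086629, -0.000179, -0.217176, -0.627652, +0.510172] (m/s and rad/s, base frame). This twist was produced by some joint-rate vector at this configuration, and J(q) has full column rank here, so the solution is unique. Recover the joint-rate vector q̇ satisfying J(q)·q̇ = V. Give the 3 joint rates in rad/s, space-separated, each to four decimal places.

0.3690 0.0010 -0.6790

o_n = [-0.5425, -0.1318, 1.2912]
J₁: ẑ×o_n = [0.1318, -0.5425, 0.0000], ω = ẑ
J2: z=[-0.9455, 0.3256, 0.0000] o=[-0.1563, -0.4538, 0.4500] → [0.2739, 0.7954, -0.1788, -0.9455, 0.3256, 0.0000]
J3: z=[0.3185, 0.9249, -0.2079] o=[-0.5770, -0.2320, 0.7924] → [0.4822, -0.1660, 0.0000, 0.3185, 0.9249, -0.2079]
q̇ = J⁺·V = [0.3690, 0.0010, -0.6790]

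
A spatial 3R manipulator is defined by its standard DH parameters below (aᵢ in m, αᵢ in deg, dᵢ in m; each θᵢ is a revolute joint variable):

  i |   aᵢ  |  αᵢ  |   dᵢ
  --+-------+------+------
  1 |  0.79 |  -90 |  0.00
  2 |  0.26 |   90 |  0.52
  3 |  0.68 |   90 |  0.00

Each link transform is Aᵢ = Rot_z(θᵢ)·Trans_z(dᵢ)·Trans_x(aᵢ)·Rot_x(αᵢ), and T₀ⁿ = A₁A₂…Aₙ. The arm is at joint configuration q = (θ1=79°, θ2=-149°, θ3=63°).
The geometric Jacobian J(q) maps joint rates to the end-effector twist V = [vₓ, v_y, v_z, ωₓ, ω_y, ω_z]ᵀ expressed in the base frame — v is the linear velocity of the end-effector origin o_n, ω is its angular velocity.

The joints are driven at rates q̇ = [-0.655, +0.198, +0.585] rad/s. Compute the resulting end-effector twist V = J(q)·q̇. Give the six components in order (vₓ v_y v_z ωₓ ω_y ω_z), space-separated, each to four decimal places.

o_n = [-1.0475, 0.5118, 0.2929]
J₁: ẑ×o_n = [-0.5118, -1.0475, 0.0000], ω = ẑ
J2: z=[-0.9816, 0.1908, 0.0000] o=[0.1507, 0.7755, 0.0000] → [0.0559, 0.2875, 0.4875, -0.9816, 0.1908, 0.0000]
J3: z=[-0.0983, -0.5056, -0.8572] o=[-0.4022, 0.6559, 0.1339] → [-0.2039, 0.5687, -0.3121, -0.0983, -0.5056, -0.8572]
V = J·q̇ = [0.2270, 1.0757, -0.0860, -0.2519, -0.2580, -1.1564]

0.2270 1.0757 -0.0860 -0.2519 -0.2580 -1.1564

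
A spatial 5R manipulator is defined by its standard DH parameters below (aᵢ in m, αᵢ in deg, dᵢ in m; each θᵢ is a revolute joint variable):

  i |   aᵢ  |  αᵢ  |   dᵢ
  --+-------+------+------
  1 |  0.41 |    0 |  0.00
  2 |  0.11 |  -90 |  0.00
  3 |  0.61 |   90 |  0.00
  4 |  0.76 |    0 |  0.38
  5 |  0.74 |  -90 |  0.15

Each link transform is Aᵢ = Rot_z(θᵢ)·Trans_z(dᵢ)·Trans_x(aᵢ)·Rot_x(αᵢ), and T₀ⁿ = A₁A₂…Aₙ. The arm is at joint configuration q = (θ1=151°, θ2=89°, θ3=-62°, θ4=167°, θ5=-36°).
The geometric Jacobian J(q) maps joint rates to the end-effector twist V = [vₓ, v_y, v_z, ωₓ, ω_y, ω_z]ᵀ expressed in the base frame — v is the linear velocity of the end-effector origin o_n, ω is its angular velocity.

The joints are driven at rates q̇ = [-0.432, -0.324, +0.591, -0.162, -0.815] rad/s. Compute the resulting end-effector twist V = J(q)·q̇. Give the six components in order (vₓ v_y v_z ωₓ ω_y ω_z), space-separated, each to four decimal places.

o_n = [0.5967, 0.3945, -0.2951]
J₁: ẑ×o_n = [-0.3945, 0.5967, 0.0000], ω = ẑ
J2: z=[0.0000, 0.0000, 1.0000] o=[-0.3586, 0.1988, 0.0000] → [-0.1957, 0.9553, 0.0000, 0.0000, 0.0000, 1.0000]
J3: z=[0.8660, -0.5000, 0.0000] o=[-0.4136, 0.1035, 0.0000] → [0.1475, 0.2555, 0.7572, 0.8660, -0.5000, 0.0000]
J4: z=[0.4415, 0.7647, 0.4695] o=[-0.5568, -0.1445, 0.5386] → [-0.8905, 0.9096, -0.6441, 0.4415, 0.7647, 0.4695]
J5: z=[0.4415, 0.7647, 0.4695] o=[-0.0671, 0.3617, 0.0632] → [-0.2893, 0.4698, -0.4931, 0.4415, 0.7647, 0.4695]
V = J·q̇ = [0.7011, -0.9465, 0.9537, 0.0805, -1.0426, -1.2147]

0.7011 -0.9465 0.9537 0.0805 -1.0426 -1.2147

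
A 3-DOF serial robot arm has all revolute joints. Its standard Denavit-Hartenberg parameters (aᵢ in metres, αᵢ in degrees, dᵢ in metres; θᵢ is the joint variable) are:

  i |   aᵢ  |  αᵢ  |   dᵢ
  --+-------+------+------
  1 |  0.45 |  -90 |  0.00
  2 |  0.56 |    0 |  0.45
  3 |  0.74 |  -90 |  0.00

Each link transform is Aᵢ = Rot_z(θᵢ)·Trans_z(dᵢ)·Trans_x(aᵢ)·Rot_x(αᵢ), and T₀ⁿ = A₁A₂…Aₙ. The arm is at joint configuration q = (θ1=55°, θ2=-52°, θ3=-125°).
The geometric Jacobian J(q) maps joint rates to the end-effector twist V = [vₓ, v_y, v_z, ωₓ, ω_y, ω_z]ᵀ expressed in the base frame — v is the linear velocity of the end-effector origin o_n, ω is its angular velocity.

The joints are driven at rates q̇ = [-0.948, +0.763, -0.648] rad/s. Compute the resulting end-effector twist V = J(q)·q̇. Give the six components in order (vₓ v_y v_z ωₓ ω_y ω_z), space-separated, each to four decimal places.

o_n = [-0.3366, 0.3038, 0.4800]
J₁: ẑ×o_n = [-0.3038, -0.3366, 0.0000], ω = ẑ
J2: z=[-0.8192, 0.5736, 0.0000] o=[0.2581, 0.3686, 0.0000] → [0.2753, 0.3932, 0.3942, -0.8192, 0.5736, 0.0000]
J3: z=[-0.8192, 0.5736, 0.0000] o=[0.0872, 0.9091, 0.4413] → [0.0222, 0.0317, 0.7390, -0.8192, 0.5736, 0.0000]
V = J·q̇ = [0.4837, 0.5986, -0.1781, -0.0942, 0.0660, -0.9480]

0.4837 0.5986 -0.1781 -0.0942 0.0660 -0.9480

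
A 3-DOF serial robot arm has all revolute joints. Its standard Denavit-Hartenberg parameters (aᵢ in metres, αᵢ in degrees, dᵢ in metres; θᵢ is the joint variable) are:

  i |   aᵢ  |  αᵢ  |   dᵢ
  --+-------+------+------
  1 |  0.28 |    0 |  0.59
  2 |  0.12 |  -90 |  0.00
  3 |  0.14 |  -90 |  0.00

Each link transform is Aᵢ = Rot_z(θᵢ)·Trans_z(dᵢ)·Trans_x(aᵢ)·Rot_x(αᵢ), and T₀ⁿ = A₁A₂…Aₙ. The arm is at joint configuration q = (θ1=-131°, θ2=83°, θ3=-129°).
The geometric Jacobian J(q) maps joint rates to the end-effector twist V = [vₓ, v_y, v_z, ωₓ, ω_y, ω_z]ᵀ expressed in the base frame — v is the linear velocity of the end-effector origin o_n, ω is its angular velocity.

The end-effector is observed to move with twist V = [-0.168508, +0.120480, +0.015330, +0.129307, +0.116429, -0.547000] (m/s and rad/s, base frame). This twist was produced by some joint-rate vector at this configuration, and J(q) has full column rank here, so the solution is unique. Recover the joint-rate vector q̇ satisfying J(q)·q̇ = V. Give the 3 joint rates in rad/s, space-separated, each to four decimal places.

o_n = [-0.1624, -0.2350, 0.6988]
J₁: ẑ×o_n = [0.2350, -0.1624, 0.0000], ω = ẑ
J2: z=[0.0000, 0.0000, 1.0000] o=[-0.1837, -0.2113, 0.5900] → [0.0237, 0.0213, -0.0000, 0.0000, 0.0000, 1.0000]
J3: z=[0.7431, 0.6691, 0.0000] o=[-0.1034, -0.3005, 0.5900] → [0.0728, -0.0809, 0.0881, 0.7431, 0.6691, 0.0000]
q̇ = J⁺·V = [-0.7960, 0.2490, 0.1740]

-0.7960 0.2490 0.1740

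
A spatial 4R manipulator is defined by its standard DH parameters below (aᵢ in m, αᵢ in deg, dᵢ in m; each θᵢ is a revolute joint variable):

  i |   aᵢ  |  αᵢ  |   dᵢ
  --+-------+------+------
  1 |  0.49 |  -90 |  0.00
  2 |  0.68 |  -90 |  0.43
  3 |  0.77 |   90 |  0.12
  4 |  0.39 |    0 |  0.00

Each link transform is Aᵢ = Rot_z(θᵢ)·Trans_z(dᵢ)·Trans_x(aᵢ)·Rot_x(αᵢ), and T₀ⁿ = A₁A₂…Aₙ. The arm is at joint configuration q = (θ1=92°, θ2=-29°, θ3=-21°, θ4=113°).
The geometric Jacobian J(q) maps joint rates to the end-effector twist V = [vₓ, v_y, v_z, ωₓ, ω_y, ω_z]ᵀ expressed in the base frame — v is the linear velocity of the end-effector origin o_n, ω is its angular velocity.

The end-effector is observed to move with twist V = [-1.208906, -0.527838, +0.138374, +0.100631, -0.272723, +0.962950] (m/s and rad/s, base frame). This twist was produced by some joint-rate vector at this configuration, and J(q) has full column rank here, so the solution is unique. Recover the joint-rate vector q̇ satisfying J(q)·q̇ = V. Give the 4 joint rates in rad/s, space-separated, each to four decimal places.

o_n = [-0.7145, 1.7974, 0.1903]
J₁: ẑ×o_n = [-1.7974, -0.7145, 0.0000], ω = ẑ
J2: z=[-0.9994, -0.0349, 0.0000] o=[-0.0171, 0.4897, 0.0000] → [-0.0066, 0.1902, -1.3313, -0.9994, -0.0349, 0.0000]
J3: z=[-0.0169, 0.4845, -0.8746] o=[-0.4676, 1.0691, 0.3297] → [0.5695, 0.2136, 0.1073, -0.0169, 0.4845, -0.8746]
J4: z=[-0.9221, -0.3458, -0.1737] o=[-0.7673, 1.7459, 0.5732] → [0.1414, -0.3623, -0.0292, -0.9221, -0.3458, -0.1737]
q̇ = J⁺·V = [0.5100, -0.1480, -0.5300, 0.0610]

0.5100 -0.1480 -0.5300 0.0610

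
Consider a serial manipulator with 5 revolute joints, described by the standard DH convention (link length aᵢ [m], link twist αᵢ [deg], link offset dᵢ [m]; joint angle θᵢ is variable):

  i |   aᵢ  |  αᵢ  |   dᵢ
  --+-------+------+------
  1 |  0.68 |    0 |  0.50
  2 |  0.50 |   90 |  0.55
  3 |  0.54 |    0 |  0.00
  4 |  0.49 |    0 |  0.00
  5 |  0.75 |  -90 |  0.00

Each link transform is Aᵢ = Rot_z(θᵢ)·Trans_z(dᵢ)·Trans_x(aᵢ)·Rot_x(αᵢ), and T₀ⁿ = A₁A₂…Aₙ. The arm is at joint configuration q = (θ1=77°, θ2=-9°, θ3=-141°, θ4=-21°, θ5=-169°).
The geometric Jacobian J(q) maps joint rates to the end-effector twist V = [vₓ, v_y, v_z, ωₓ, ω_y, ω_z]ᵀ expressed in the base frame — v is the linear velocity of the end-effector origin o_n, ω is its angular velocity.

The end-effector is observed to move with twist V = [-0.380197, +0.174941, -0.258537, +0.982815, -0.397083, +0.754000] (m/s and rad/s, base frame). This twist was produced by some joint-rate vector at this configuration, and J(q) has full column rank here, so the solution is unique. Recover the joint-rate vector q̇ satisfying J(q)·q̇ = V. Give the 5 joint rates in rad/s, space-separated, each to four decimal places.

o_n = [0.2542, 0.9132, 0.9224]
J₁: ẑ×o_n = [-0.9132, 0.2542, 0.0000], ω = ẑ
J2: z=[0.0000, 0.0000, 1.0000] o=[0.1530, 0.6626, 0.5000] → [-0.2506, 0.1013, 0.0000, 0.0000, 0.0000, 1.0000]
J3: z=[0.9272, -0.3746, 0.0000] o=[0.3403, 1.1262, 1.0500] → [0.0478, 0.1183, -0.2297, 0.9272, -0.3746, 0.0000]
J4: z=[0.9272, -0.3746, 0.0000] o=[0.1831, 0.7371, 0.7102] → [-0.0795, -0.1967, 0.1899, 0.9272, -0.3746, 0.0000]
J5: z=[0.9272, -0.3746, 0.0000] o=[0.0085, 0.3050, 0.5587] → [-0.1362, -0.3371, 0.6560, 0.9272, -0.3746, 0.0000]
q̇ = J⁺·V = [0.3190, 0.4350, 0.6350, 0.8400, -0.4150]

0.3190 0.4350 0.6350 0.8400 -0.4150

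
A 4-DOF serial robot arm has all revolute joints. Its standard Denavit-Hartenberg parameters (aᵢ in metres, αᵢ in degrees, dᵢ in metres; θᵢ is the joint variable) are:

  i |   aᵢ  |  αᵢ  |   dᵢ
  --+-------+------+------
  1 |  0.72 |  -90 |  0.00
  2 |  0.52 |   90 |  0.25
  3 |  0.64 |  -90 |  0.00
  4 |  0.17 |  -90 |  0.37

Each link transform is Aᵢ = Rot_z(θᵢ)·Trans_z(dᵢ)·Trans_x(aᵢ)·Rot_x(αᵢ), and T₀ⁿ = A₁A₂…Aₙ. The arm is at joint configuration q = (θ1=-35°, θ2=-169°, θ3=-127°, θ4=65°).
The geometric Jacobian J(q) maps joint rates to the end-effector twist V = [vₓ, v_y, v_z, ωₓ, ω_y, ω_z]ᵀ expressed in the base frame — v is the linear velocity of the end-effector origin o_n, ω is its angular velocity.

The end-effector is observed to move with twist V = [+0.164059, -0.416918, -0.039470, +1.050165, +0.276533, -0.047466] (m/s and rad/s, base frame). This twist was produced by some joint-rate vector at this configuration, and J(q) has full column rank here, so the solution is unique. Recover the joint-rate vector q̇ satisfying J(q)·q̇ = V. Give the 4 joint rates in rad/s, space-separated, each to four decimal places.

-0.7230 0.4070 -0.7970 -0.7010

o_n = [-0.0078, -0.6552, 0.2251]
J₁: ẑ×o_n = [0.6552, -0.0078, 0.0000], ω = ẑ
J2: z=[0.5736, 0.8192, 0.0000] o=[0.5898, -0.4130, 0.0000] → [0.1844, -0.1291, 0.3506, 0.5736, 0.8192, 0.0000]
J3: z=[-0.1563, 0.1094, -0.9816] o=[0.3151, 0.0846, 0.0992] → [-0.7124, 0.3366, 0.1510, -0.1563, 0.1094, -0.9816]
J4: z=[-0.9874, -0.0433, 0.1524] o=[0.3316, -0.5510, 0.0257] → [0.0072, 0.1451, 0.0882, -0.9874, -0.0433, 0.1524]
q̇ = J⁺·V = [-0.7230, 0.4070, -0.7970, -0.7010]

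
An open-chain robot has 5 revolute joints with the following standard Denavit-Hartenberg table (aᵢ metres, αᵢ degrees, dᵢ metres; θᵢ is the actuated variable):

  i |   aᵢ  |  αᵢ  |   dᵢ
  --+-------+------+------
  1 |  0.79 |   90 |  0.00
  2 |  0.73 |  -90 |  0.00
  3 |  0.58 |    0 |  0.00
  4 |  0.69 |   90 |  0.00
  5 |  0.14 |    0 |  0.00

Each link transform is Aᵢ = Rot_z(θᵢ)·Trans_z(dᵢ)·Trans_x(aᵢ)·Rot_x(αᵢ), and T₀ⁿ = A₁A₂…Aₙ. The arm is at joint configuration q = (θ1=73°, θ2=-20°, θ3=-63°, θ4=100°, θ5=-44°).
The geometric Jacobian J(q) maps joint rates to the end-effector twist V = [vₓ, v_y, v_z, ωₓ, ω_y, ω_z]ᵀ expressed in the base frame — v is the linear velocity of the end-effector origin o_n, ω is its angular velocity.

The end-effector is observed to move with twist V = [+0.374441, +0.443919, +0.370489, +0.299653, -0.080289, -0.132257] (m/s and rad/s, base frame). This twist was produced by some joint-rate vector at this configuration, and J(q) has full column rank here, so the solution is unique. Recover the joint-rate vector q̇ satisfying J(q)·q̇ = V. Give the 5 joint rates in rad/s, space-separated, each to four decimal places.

-0.2060 0.3300 0.7500 -0.6770 -0.0250

o_n = [0.7068, 2.1718, -0.6471]
J₁: ẑ×o_n = [-2.1718, 0.7068, 0.0000], ω = ẑ
J2: z=[0.9563, -0.2924, 0.0000] o=[0.2310, 0.7555, 0.0000] → [0.1892, 0.6188, 1.4936, 0.9563, -0.2924, 0.0000]
J3: z=[0.1000, 0.3271, 0.9397] o=[0.4315, 1.4115, -0.2497] → [-0.8445, 0.2984, -0.0140, 0.1000, 0.3271, 0.9397]
J4: z=[0.1000, 0.3271, 0.9397] o=[0.9981, 1.4970, -0.3397] → [-0.7346, -0.2430, 0.1628, 0.1000, 0.3271, 0.9397]
J5: z=[0.9291, 0.3073, -0.2058] o=[0.7524, 2.1136, -0.5282] → [-0.0246, 0.1198, 0.0681, 0.9291, 0.3073, -0.2058]
q̇ = J⁺·V = [-0.2060, 0.3300, 0.7500, -0.6770, -0.0250]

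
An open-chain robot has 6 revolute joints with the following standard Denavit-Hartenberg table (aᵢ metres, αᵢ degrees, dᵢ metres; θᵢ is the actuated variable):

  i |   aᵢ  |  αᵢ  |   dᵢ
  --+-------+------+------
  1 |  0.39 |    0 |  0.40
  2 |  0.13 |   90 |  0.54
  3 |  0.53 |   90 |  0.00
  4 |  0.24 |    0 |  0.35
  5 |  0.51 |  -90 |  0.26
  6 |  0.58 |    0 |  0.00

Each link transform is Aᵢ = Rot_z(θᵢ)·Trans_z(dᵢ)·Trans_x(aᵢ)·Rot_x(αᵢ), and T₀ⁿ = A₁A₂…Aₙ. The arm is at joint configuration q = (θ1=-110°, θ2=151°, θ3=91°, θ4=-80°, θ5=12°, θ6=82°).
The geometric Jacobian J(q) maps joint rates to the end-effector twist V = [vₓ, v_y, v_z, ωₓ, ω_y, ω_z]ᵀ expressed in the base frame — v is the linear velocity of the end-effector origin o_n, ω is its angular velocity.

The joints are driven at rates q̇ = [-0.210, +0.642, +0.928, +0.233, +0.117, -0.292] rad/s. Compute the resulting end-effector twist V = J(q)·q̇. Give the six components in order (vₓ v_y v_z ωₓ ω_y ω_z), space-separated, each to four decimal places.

o_n = [-0.5332, 0.3248, 1.7335]
J₁: ẑ×o_n = [-0.3248, -0.5332, 0.0000], ω = ẑ
J2: z=[0.0000, 0.0000, 1.0000] o=[-0.1334, -0.3665, 0.4000] → [-0.6913, -0.3998, 0.0000, 0.0000, 0.0000, 1.0000]
J3: z=[0.6561, -0.7547, 0.0000] o=[-0.0353, -0.2812, 0.9400] → [-0.5988, -0.5206, 0.0218, 0.6561, -0.7547, 0.0000]
J4: z=[0.7546, 0.6560, 0.0175] o=[-0.0423, -0.2873, 1.4699] → [0.1622, -0.2074, 0.7839, 0.7546, 0.6560, 0.0175]
J5: z=[0.7546, 0.6560, 0.0175] o=[0.0662, 0.1202, 1.5177] → [0.1380, -0.1733, 0.5476, 0.7546, 0.6560, 0.0175]
J6: z=[0.2336, -0.2933, 0.9270] o=[-0.0503, 0.6455, 1.7133] → [0.2913, -0.4524, -0.2165, 0.2336, -0.2933, 0.9270]
V = J·q̇ = [-0.9625, -0.5643, 0.3302, 0.8047, -0.3851, 0.1674]

-0.9625 -0.5643 0.3302 0.8047 -0.3851 0.1674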